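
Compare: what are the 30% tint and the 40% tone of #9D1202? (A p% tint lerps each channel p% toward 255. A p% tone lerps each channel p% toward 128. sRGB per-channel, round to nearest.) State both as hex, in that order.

#9D1202 is rgb(157, 18, 2).
30% tint:
  R: 157 + 0.3×(255−157) = 157 + 29.4 = 186.4 → 186
  G: 18 + 71.1 = 89.1 → 89
  B: 2 + 0.3×(255−2) = 2 + 75.9 = 77.9 → 78
  → #BA594E
40% tone:
  R: 157 − 11.6 = 145.4 → 145
  G: 18 + 44 = 62 → 62
  B: 2 + 0.4×(128−2) = 2 + 50.4 = 52.4 → 52
  → #913E34

#BA594E, #913E34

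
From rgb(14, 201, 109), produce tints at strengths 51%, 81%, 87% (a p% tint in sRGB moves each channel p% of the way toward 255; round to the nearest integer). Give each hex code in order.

#89E5B7, #D1F5E3, #E0F8EC

51%: (14 + 122.91 = 136.91→137, 201 + 27.54 = 228.54→229, 109 + 74.46 = 183.46→183) → #89E5B7
81%: (14 + 195.21 = 209.21→209, 201 + 43.74 = 244.74→245, 109 + 118.26 = 227.26→227) → #D1F5E3
87%: (14 + 209.67 = 223.67→224, 201 + 46.98 = 247.98→248, 109 + 127.02 = 236.02→236) → #E0F8EC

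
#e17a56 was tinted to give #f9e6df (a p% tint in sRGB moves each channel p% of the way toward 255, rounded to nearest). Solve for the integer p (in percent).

81%

#e17a56 is rgb(225, 122, 86); #f9e6df is rgb(249, 230, 223).
On the B channel (widest range): 223 ≈ 86 + (p/100)(255 − 86), so p ≈ 100×(223 − 86)/(255 − 86) = 13700/169 = 81.07.
p = 81 reproduces all three channels after rounding.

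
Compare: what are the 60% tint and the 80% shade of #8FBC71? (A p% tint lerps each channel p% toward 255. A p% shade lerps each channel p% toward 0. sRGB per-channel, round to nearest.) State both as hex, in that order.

#D2E4C6, #1D2617

#8FBC71 is rgb(143, 188, 113).
60% tint:
  R: 143 + 0.6×(255−143) = 143 + 67.2 = 210.2 → 210
  G: 188 + 0.6×(255−188) = 188 + 40.2 = 228.2 → 228
  B: 113 + 85.2 = 198.2 → 198
  → #D2E4C6
80% shade:
  R: 143 − 114.4 = 28.6 → 29
  G: 188 − 150.4 = 37.6 → 38
  B: 113 + 0.8×(0−113) = 113 − 90.4 = 22.6 → 23
  → #1D2617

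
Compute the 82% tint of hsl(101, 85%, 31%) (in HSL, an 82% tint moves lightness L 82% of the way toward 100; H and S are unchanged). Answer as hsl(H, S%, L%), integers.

L moves 82% from 31 toward 100: 31 + 56.58 = 87.58 → 88.
H and S are unchanged.

hsl(101, 85%, 88%)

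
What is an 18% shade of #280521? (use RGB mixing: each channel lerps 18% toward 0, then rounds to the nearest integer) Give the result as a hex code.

#280521 is rgb(40, 5, 33).
Per channel, c → c + 0.18(0 − c):
  R: 40 − 7.2 = 32.8 → 33
  G: 5 + 0.18×(0−5) = 5 − 0.9 = 4.1 → 4
  B: 33 + 0.18×(0−33) = 33 − 5.94 = 27.06 → 27
rgb(33, 4, 27) = #21041b.

#21041b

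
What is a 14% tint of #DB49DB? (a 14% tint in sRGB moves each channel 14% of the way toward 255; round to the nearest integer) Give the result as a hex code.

#DB49DB is rgb(219, 73, 219).
A 14% tint moves each channel 14% toward 255:
  R: 219 + 0.14×(255−219) = 219 + 5.04 = 224.04 → 224
  G: 73 + 25.48 = 98.48 → 98
  B: 219 + 0.14×(255−219) = 219 + 5.04 = 224.04 → 224
rgb(224, 98, 224) = #E062E0.

#E062E0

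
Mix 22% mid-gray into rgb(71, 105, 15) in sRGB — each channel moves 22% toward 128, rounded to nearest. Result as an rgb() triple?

Lerp each channel 22% toward 128:
  R: 71 + 0.22×(128−71) = 71 + 12.54 = 83.54 → 84
  G: 105 + 0.22×(128−105) = 105 + 5.06 = 110.06 → 110
  B: 15 + 0.22×(128−15) = 15 + 24.86 = 39.86 → 40

rgb(84, 110, 40)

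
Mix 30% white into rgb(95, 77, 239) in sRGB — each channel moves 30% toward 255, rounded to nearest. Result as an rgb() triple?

rgb(143, 130, 244)

A 30% tint moves each channel 30% toward 255:
  R: 95 + 0.3×(255−95) = 95 + 48 = 143 → 143
  G: 77 + 0.3×(255−77) = 77 + 53.4 = 130.4 → 130
  B: 239 + 0.3×(255−239) = 239 + 4.8 = 243.8 → 244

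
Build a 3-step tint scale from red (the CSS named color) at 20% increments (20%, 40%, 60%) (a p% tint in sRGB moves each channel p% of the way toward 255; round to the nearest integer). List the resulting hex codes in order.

#FF3333, #FF6666, #FF9999

CSS red is rgb(255, 0, 0).
20%: (255→255, 0 + 51 = 51→51, 0 + 51 = 51→51) → #FF3333
40%: (255→255, 0 + 102 = 102→102, 0 + 102 = 102→102) → #FF6666
60%: (255→255, 0 + 153 = 153→153, 0 + 153 = 153→153) → #FF9999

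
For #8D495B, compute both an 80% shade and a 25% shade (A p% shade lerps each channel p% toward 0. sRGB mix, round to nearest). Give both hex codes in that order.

#8D495B is rgb(141, 73, 91).
80% shade:
  R: 141 − 112.8 = 28.2 → 28
  G: 73 − 58.4 = 14.6 → 15
  B: 91 + 0.8×(0−91) = 91 − 72.8 = 18.2 → 18
  → #1C0F12
25% shade:
  R: 141 − 35.25 = 105.75 → 106
  G: 73 − 18.25 = 54.75 → 55
  B: 91 + 0.25×(0−91) = 91 − 22.75 = 68.25 → 68
  → #6A3744

#1C0F12, #6A3744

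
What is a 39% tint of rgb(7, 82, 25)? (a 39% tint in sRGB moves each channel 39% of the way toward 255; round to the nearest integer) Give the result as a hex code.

Per channel, c → c + 0.39(255 − c):
  R: 7 + 0.39×(255−7) = 7 + 96.72 = 103.72 → 104
  G: 82 + 0.39×(255−82) = 82 + 67.47 = 149.47 → 149
  B: 25 + 0.39×(255−25) = 25 + 89.7 = 114.7 → 115
rgb(104, 149, 115) = #689573.

#689573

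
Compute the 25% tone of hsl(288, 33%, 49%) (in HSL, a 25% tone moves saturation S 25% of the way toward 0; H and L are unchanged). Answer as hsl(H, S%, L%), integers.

S moves 25% from 33 toward 0: 33 − 8.25 = 24.75 → 25.
H and L are unchanged.

hsl(288, 25%, 49%)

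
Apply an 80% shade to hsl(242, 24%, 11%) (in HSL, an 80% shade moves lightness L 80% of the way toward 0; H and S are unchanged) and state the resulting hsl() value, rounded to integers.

hsl(242, 24%, 2%)

L moves 80% from 11 toward 0: 11 − 8.8 = 2.2 → 2.
H and S are unchanged.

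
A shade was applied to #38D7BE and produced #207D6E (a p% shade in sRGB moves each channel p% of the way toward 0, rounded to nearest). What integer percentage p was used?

42%

#38D7BE is rgb(56, 215, 190); #207D6E is rgb(32, 125, 110).
On the G channel (widest range): 125 ≈ 215 + (p/100)(0 − 215), so p ≈ 100×(125 − 215)/(0 − 215) = -9000/-215 = 41.86.
p = 42 reproduces all three channels after rounding.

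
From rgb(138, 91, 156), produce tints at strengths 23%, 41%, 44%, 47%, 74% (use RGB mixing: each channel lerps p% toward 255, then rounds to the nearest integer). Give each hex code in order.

#A581B3, #BA9EC5, #BDA3C8, #C1A8CB, #E1D4E5

23%: (138 + 26.91 = 164.91→165, 91 + 37.72 = 128.72→129, 156 + 22.77 = 178.77→179) → #A581B3
41%: (138 + 47.97 = 185.97→186, 91 + 67.24 = 158.24→158, 156 + 40.59 = 196.59→197) → #BA9EC5
44%: (138 + 51.48 = 189.48→189, 91 + 72.16 = 163.16→163, 156 + 43.56 = 199.56→200) → #BDA3C8
47%: (138 + 54.99 = 192.99→193, 91 + 77.08 = 168.08→168, 156 + 46.53 = 202.53→203) → #C1A8CB
74%: (138 + 86.58 = 224.58→225, 91 + 121.36 = 212.36→212, 156 + 73.26 = 229.26→229) → #E1D4E5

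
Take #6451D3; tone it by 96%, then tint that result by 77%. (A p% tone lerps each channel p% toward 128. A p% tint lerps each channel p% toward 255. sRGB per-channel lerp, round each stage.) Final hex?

#6451D3 is rgb(100, 81, 211).
A 96% tone moves each channel 96% toward 128:
  R: 100 + 0.96×(128−100) = 100 + 26.88 = 126.88 → 127
  G: 81 + 0.96×(128−81) = 81 + 45.12 = 126.12 → 126
  B: 211 + 0.96×(128−211) = 211 − 79.68 = 131.32 → 131
After the tone: rgb(127, 126, 131) = #7F7E83.
A 77% tint moves each channel 77% toward 255:
  R: 127 + 0.77×(255−127) = 127 + 98.56 = 225.56 → 226
  G: 126 + 0.77×(255−126) = 126 + 99.33 = 225.33 → 225
  B: 131 + 0.77×(255−131) = 131 + 95.48 = 226.48 → 226
rgb(226, 225, 226) = #E2E1E2.

#E2E1E2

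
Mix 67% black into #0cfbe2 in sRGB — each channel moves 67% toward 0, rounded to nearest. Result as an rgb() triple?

rgb(4, 83, 75)

#0cfbe2 is rgb(12, 251, 226).
A 67% shade moves each channel 67% toward 0:
  R: 12 + 0.67×(0−12) = 12 − 8.04 = 3.96 → 4
  G: 251 + 0.67×(0−251) = 251 − 168.17 = 82.83 → 83
  B: 226 + 0.67×(0−226) = 226 − 151.42 = 74.58 → 75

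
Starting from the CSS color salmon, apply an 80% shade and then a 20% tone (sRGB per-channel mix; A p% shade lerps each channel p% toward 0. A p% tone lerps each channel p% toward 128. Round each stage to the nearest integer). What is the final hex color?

CSS salmon is rgb(250, 128, 114).
Lerp each channel 80% toward 0:
  R: 250 + 0.8×(0−250) = 250 − 200 = 50 → 50
  G: 128 − 102.4 = 25.6 → 26
  B: 114 + 0.8×(0−114) = 114 − 91.2 = 22.8 → 23
After the shade: rgb(50, 26, 23) = #321A17.
Lerp each channel 20% toward 128:
  R: 50 + 0.2×(128−50) = 50 + 15.6 = 65.6 → 66
  G: 26 + 20.4 = 46.4 → 46
  B: 23 + 21 = 44 → 44
rgb(66, 46, 44) = #422E2C.

#422E2C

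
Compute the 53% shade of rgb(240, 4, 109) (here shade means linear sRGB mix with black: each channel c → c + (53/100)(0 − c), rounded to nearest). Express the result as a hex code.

#710233

A 53% shade moves each channel 53% toward 0:
  R: 240 + 0.53×(0−240) = 240 − 127.2 = 112.8 → 113
  G: 4 − 2.12 = 1.88 → 2
  B: 109 − 57.77 = 51.23 → 51
rgb(113, 2, 51) = #710233.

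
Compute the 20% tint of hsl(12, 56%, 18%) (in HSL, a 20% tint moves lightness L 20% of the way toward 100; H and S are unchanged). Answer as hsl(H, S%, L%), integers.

L moves 20% from 18 toward 100: 18 + 16.4 = 34.4 → 34.
H and S are unchanged.

hsl(12, 56%, 34%)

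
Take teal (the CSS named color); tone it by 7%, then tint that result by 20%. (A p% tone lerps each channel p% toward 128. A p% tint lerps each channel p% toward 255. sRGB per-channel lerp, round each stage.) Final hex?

CSS teal is rgb(0, 128, 128).
Lerp each channel 7% toward 128:
  R: 0 + 0.07×(128−0) = 0 + 8.96 = 8.96 → 9
  G: 128 + 0.07×(128−128) = 128 + 0 = 128 → 128
  B: 128 + 0.07×(128−128) = 128 + 0 = 128 → 128
After the tone: rgb(9, 128, 128) = #098080.
A 20% tint moves each channel 20% toward 255:
  R: 9 + 0.2×(255−9) = 9 + 49.2 = 58.2 → 58
  G: 128 + 0.2×(255−128) = 128 + 25.4 = 153.4 → 153
  B: 128 + 0.2×(255−128) = 128 + 25.4 = 153.4 → 153
rgb(58, 153, 153) = #3a9999.

#3a9999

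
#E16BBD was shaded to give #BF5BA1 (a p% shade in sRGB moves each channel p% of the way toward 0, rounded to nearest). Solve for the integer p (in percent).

#E16BBD is rgb(225, 107, 189); #BF5BA1 is rgb(191, 91, 161).
On the R channel (widest range): 191 ≈ 225 + (p/100)(0 − 225), so p ≈ 100×(191 − 225)/(0 − 225) = -3400/-225 = 15.11.
p = 15 reproduces all three channels after rounding.

15%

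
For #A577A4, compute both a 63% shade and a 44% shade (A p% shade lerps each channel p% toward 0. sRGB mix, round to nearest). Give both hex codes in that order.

#A577A4 is rgb(165, 119, 164).
63% shade:
  R: 165 + 0.63×(0−165) = 165 − 103.95 = 61.05 → 61
  G: 119 + 0.63×(0−119) = 119 − 74.97 = 44.03 → 44
  B: 164 − 103.32 = 60.68 → 61
  → #3D2C3D
44% shade:
  R: 165 − 72.6 = 92.4 → 92
  G: 119 − 52.36 = 66.64 → 67
  B: 164 − 72.16 = 91.84 → 92
  → #5C435C

#3D2C3D, #5C435C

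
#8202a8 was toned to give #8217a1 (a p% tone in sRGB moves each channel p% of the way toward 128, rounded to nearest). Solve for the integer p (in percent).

#8202a8 is rgb(130, 2, 168); #8217a1 is rgb(130, 23, 161).
On the G channel (widest range): 23 ≈ 2 + (p/100)(128 − 2), so p ≈ 100×(23 − 2)/(128 − 2) = 2100/126 = 16.67.
p = 17 reproduces all three channels after rounding.

17%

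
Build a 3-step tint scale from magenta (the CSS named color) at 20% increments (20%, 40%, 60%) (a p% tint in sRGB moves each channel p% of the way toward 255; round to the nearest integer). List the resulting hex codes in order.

CSS magenta is rgb(255, 0, 255).
20%: (255→255, 0 + 51 = 51→51, 255→255) → #FF33FF
40%: (255→255, 0 + 102 = 102→102, 255→255) → #FF66FF
60%: (255→255, 0 + 153 = 153→153, 255→255) → #FF99FF

#FF33FF, #FF66FF, #FF99FF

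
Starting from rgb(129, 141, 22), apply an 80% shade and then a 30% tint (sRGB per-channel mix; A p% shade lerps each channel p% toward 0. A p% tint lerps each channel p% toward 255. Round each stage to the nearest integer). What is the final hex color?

Per channel, c → c + 0.8(0 − c):
  R: 129 − 103.2 = 25.8 → 26
  G: 141 − 112.8 = 28.2 → 28
  B: 22 + 0.8×(0−22) = 22 − 17.6 = 4.4 → 4
After the shade: rgb(26, 28, 4) = #1A1C04.
A 30% tint moves each channel 30% toward 255:
  R: 26 + 0.3×(255−26) = 26 + 68.7 = 94.7 → 95
  G: 28 + 0.3×(255−28) = 28 + 68.1 = 96.1 → 96
  B: 4 + 0.3×(255−4) = 4 + 75.3 = 79.3 → 79
rgb(95, 96, 79) = #5F604F.

#5F604F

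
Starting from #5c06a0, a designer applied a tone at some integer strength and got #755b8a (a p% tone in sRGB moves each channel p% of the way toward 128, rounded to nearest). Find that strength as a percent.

#5c06a0 is rgb(92, 6, 160); #755b8a is rgb(117, 91, 138).
On the G channel (widest range): 91 ≈ 6 + (p/100)(128 − 6), so p ≈ 100×(91 − 6)/(128 − 6) = 8500/122 = 69.67.
p = 70 reproduces all three channels after rounding.

70%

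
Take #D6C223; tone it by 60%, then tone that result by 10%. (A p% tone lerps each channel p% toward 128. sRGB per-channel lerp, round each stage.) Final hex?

#D6C223 is rgb(214, 194, 35).
Lerp each channel 60% toward 128:
  R: 214 − 51.6 = 162.4 → 162
  G: 194 + 0.6×(128−194) = 194 − 39.6 = 154.4 → 154
  B: 35 + 55.8 = 90.8 → 91
After the tone: rgb(162, 154, 91) = #A29A5B.
Per channel, c → c + 0.1(128 − c):
  R: 162 + 0.1×(128−162) = 162 − 3.4 = 158.6 → 159
  G: 154 + 0.1×(128−154) = 154 − 2.6 = 151.4 → 151
  B: 91 + 0.1×(128−91) = 91 + 3.7 = 94.7 → 95
rgb(159, 151, 95) = #9F975F.

#9F975F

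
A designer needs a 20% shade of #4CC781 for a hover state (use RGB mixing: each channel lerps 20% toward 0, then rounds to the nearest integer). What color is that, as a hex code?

#4CC781 is rgb(76, 199, 129).
Per channel, c → c + 0.2(0 − c):
  R: 76 − 15.2 = 60.8 → 61
  G: 199 + 0.2×(0−199) = 199 − 39.8 = 159.2 → 159
  B: 129 + 0.2×(0−129) = 129 − 25.8 = 103.2 → 103
rgb(61, 159, 103) = #3D9F67.

#3D9F67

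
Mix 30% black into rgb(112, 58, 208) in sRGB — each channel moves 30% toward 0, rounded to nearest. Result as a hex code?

#4e2992

Lerp each channel 30% toward 0:
  R: 112 − 33.6 = 78.4 → 78
  G: 58 − 17.4 = 40.6 → 41
  B: 208 − 62.4 = 145.6 → 146
rgb(78, 41, 146) = #4e2992.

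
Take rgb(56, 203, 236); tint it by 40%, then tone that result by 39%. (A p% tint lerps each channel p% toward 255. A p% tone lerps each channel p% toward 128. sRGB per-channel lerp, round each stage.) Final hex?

#85BBC7

Per channel, c → c + 0.4(255 − c):
  R: 56 + 79.6 = 135.6 → 136
  G: 203 + 20.8 = 223.8 → 224
  B: 236 + 7.6 = 243.6 → 244
After the tint: rgb(136, 224, 244) = #88E0F4.
Lerp each channel 39% toward 128:
  R: 136 − 3.12 = 132.88 → 133
  G: 224 − 37.44 = 186.56 → 187
  B: 244 + 0.39×(128−244) = 244 − 45.24 = 198.76 → 199
rgb(133, 187, 199) = #85BBC7.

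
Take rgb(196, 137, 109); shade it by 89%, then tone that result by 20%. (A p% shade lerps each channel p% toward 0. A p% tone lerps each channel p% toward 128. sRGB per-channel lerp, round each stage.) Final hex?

An 89% shade moves each channel 89% toward 0:
  R: 196 + 0.89×(0−196) = 196 − 174.44 = 21.56 → 22
  G: 137 + 0.89×(0−137) = 137 − 121.93 = 15.07 → 15
  B: 109 + 0.89×(0−109) = 109 − 97.01 = 11.99 → 12
After the shade: rgb(22, 15, 12) = #160F0C.
Lerp each channel 20% toward 128:
  R: 22 + 21.2 = 43.2 → 43
  G: 15 + 22.6 = 37.6 → 38
  B: 12 + 0.2×(128−12) = 12 + 23.2 = 35.2 → 35
rgb(43, 38, 35) = #2B2623.

#2B2623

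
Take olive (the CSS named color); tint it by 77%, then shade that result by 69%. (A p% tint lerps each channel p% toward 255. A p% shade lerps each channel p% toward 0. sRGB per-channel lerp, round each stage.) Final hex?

#46463D

CSS olive is rgb(128, 128, 0).
Lerp each channel 77% toward 255:
  R: 128 + 0.77×(255−128) = 128 + 97.79 = 225.79 → 226
  G: 128 + 97.79 = 225.79 → 226
  B: 0 + 0.77×(255−0) = 0 + 196.35 = 196.35 → 196
After the tint: rgb(226, 226, 196) = #E2E2C4.
A 69% shade moves each channel 69% toward 0:
  R: 226 + 0.69×(0−226) = 226 − 155.94 = 70.06 → 70
  G: 226 − 155.94 = 70.06 → 70
  B: 196 + 0.69×(0−196) = 196 − 135.24 = 60.76 → 61
rgb(70, 70, 61) = #46463D.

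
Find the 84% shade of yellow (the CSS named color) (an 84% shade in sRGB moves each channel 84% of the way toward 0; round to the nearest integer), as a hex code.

#292900

CSS yellow is rgb(255, 255, 0).
An 84% shade moves each channel 84% toward 0:
  R: 255 + 0.84×(0−255) = 255 − 214.2 = 40.8 → 41
  G: 255 + 0.84×(0−255) = 255 − 214.2 = 40.8 → 41
  B: 0 + 0.84×(0−0) = 0 + 0 = 0 → 0
rgb(41, 41, 0) = #292900.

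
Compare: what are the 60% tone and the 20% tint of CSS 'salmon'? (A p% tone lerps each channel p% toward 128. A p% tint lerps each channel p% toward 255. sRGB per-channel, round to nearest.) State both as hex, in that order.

#B1807A, #FB998E

CSS salmon is rgb(250, 128, 114).
60% tone:
  R: 250 − 73.2 = 176.8 → 177
  G: 128 + 0 = 128 → 128
  B: 114 + 8.4 = 122.4 → 122
  → #B1807A
20% tint:
  R: 250 + 1 = 251 → 251
  G: 128 + 25.4 = 153.4 → 153
  B: 114 + 0.2×(255−114) = 114 + 28.2 = 142.2 → 142
  → #FB998E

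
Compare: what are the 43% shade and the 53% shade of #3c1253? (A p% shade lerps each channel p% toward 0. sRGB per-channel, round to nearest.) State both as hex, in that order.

#3c1253 is rgb(60, 18, 83).
43% shade:
  R: 60 − 25.8 = 34.2 → 34
  G: 18 + 0.43×(0−18) = 18 − 7.74 = 10.26 → 10
  B: 83 + 0.43×(0−83) = 83 − 35.69 = 47.31 → 47
  → #220a2f
53% shade:
  R: 60 − 31.8 = 28.2 → 28
  G: 18 + 0.53×(0−18) = 18 − 9.54 = 8.46 → 8
  B: 83 + 0.53×(0−83) = 83 − 43.99 = 39.01 → 39
  → #1c0827

#220a2f, #1c0827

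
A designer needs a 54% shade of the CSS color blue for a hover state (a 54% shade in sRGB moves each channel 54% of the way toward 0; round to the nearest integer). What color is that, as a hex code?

CSS blue is rgb(0, 0, 255).
Lerp each channel 54% toward 0:
  R: 0 + 0.54×(0−0) = 0 + 0 = 0 → 0
  G: 0 + 0.54×(0−0) = 0 + 0 = 0 → 0
  B: 255 − 137.7 = 117.3 → 117
rgb(0, 0, 117) = #000075.

#000075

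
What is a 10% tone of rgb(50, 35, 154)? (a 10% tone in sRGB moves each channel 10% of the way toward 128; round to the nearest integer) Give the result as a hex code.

#3A2C97

Per channel, c → c + 0.1(128 − c):
  R: 50 + 0.1×(128−50) = 50 + 7.8 = 57.8 → 58
  G: 35 + 9.3 = 44.3 → 44
  B: 154 − 2.6 = 151.4 → 151
rgb(58, 44, 151) = #3A2C97.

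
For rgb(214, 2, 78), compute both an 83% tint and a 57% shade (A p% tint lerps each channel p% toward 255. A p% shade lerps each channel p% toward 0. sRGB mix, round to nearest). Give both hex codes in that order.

83% tint:
  R: 214 + 34.03 = 248.03 → 248
  G: 2 + 209.99 = 211.99 → 212
  B: 78 + 0.83×(255−78) = 78 + 146.91 = 224.91 → 225
  → #F8D4E1
57% shade:
  R: 214 + 0.57×(0−214) = 214 − 121.98 = 92.02 → 92
  G: 2 − 1.14 = 0.86 → 1
  B: 78 − 44.46 = 33.54 → 34
  → #5C0122

#F8D4E1, #5C0122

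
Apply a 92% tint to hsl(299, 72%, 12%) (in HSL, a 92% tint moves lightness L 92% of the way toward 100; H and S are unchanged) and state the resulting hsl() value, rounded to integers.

hsl(299, 72%, 93%)

L moves 92% from 12 toward 100: 12 + 80.96 = 92.96 → 93.
H and S are unchanged.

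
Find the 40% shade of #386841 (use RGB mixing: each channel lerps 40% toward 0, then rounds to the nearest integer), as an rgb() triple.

rgb(34, 62, 39)

#386841 is rgb(56, 104, 65).
Per channel, c → c + 0.4(0 − c):
  R: 56 + 0.4×(0−56) = 56 − 22.4 = 33.6 → 34
  G: 104 − 41.6 = 62.4 → 62
  B: 65 − 26 = 39 → 39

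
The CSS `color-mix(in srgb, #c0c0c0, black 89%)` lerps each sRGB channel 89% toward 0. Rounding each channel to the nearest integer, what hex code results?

#c0c0c0 is rgb(192, 192, 192).
An 89% shade moves each channel 89% toward 0:
  R: 192 + 0.89×(0−192) = 192 − 170.88 = 21.12 → 21
  G: 192 − 170.88 = 21.12 → 21
  B: 192 + 0.89×(0−192) = 192 − 170.88 = 21.12 → 21
rgb(21, 21, 21) = #151515.

#151515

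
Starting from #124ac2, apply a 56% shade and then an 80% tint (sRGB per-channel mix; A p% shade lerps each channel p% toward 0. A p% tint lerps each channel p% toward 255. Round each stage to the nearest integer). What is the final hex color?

#124ac2 is rgb(18, 74, 194).
A 56% shade moves each channel 56% toward 0:
  R: 18 − 10.08 = 7.92 → 8
  G: 74 + 0.56×(0−74) = 74 − 41.44 = 32.56 → 33
  B: 194 − 108.64 = 85.36 → 85
After the shade: rgb(8, 33, 85) = #082155.
Lerp each channel 80% toward 255:
  R: 8 + 197.6 = 205.6 → 206
  G: 33 + 177.6 = 210.6 → 211
  B: 85 + 136 = 221 → 221
rgb(206, 211, 221) = #ced3dd.

#ced3dd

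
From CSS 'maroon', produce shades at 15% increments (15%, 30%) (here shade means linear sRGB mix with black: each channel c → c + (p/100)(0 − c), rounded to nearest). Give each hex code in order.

CSS maroon is rgb(128, 0, 0).
15%: (128 − 19.2 = 108.8→109, 0→0, 0→0) → #6d0000
30%: (128 − 38.4 = 89.6→90, 0→0, 0→0) → #5a0000

#6d0000, #5a0000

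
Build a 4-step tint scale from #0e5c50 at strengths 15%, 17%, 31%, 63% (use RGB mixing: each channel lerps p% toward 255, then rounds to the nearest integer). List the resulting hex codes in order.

#0e5c50 is rgb(14, 92, 80).
15%: (14 + 36.15 = 50.15→50, 92 + 24.45 = 116.45→116, 80 + 26.25 = 106.25→106) → #32746a
17%: (14 + 40.97 = 54.97→55, 92 + 27.71 = 119.71→120, 80 + 29.75 = 109.75→110) → #37786e
31%: (14 + 74.71 = 88.71→89, 92 + 50.53 = 142.53→143, 80 + 54.25 = 134.25→134) → #598f86
63%: (14 + 151.83 = 165.83→166, 92 + 102.69 = 194.69→195, 80 + 110.25 = 190.25→190) → #a6c3be

#32746a, #37786e, #598f86, #a6c3be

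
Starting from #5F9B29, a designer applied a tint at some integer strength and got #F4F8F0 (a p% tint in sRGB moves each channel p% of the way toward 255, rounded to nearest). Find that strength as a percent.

93%

#5F9B29 is rgb(95, 155, 41); #F4F8F0 is rgb(244, 248, 240).
On the B channel (widest range): 240 ≈ 41 + (p/100)(255 − 41), so p ≈ 100×(240 − 41)/(255 − 41) = 19900/214 = 92.99.
p = 93 reproduces all three channels after rounding.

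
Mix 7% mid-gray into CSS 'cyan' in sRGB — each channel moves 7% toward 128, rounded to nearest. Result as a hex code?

#09F6F6

CSS cyan is rgb(0, 255, 255).
Per channel, c → c + 0.07(128 − c):
  R: 0 + 0.07×(128−0) = 0 + 8.96 = 8.96 → 9
  G: 255 − 8.89 = 246.11 → 246
  B: 255 + 0.07×(128−255) = 255 − 8.89 = 246.11 → 246
rgb(9, 246, 246) = #09F6F6.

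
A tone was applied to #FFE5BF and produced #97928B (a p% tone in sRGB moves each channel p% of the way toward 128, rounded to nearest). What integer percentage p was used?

82%

#FFE5BF is rgb(255, 229, 191); #97928B is rgb(151, 146, 139).
On the R channel (widest range): 151 ≈ 255 + (p/100)(128 − 255), so p ≈ 100×(151 − 255)/(128 − 255) = -10400/-127 = 81.89.
p = 82 reproduces all three channels after rounding.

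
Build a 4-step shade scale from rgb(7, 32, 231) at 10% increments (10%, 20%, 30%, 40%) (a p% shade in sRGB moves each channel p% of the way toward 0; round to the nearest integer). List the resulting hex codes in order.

10%: (7 − 0.7 = 6.3→6, 32 − 3.2 = 28.8→29, 231 − 23.1 = 207.9→208) → #061DD0
20%: (7 − 1.4 = 5.6→6, 32 − 6.4 = 25.6→26, 231 − 46.2 = 184.8→185) → #061AB9
30%: (7 − 2.1 = 4.9→5, 32 − 9.6 = 22.4→22, 231 − 69.3 = 161.7→162) → #0516A2
40%: (7 − 2.8 = 4.2→4, 32 − 12.8 = 19.2→19, 231 − 92.4 = 138.6→139) → #04138B

#061DD0, #061AB9, #0516A2, #04138B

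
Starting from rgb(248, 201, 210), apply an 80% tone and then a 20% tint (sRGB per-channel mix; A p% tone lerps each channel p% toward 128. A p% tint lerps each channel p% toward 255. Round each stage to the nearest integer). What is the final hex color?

Per channel, c → c + 0.8(128 − c):
  R: 248 + 0.8×(128−248) = 248 − 96 = 152 → 152
  G: 201 + 0.8×(128−201) = 201 − 58.4 = 142.6 → 143
  B: 210 − 65.6 = 144.4 → 144
After the tone: rgb(152, 143, 144) = #988F90.
A 20% tint moves each channel 20% toward 255:
  R: 152 + 0.2×(255−152) = 152 + 20.6 = 172.6 → 173
  G: 143 + 0.2×(255−143) = 143 + 22.4 = 165.4 → 165
  B: 144 + 0.2×(255−144) = 144 + 22.2 = 166.2 → 166
rgb(173, 165, 166) = #ADA5A6.

#ADA5A6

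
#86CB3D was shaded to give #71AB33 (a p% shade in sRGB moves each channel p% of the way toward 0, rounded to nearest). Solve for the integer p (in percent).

16%

#86CB3D is rgb(134, 203, 61); #71AB33 is rgb(113, 171, 51).
On the G channel (widest range): 171 ≈ 203 + (p/100)(0 − 203), so p ≈ 100×(171 − 203)/(0 − 203) = -3200/-203 = 15.76.
p = 16 reproduces all three channels after rounding.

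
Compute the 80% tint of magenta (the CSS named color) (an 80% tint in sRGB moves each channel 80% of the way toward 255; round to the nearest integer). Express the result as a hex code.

#ffccff

CSS magenta is rgb(255, 0, 255).
Per channel, c → c + 0.8(255 − c):
  R: 255 + 0 = 255 → 255
  G: 0 + 0.8×(255−0) = 0 + 204 = 204 → 204
  B: 255 + 0.8×(255−255) = 255 + 0 = 255 → 255
rgb(255, 204, 255) = #ffccff.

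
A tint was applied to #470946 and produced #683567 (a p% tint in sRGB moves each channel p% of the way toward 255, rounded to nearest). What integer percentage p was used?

18%

#470946 is rgb(71, 9, 70); #683567 is rgb(104, 53, 103).
On the G channel (widest range): 53 ≈ 9 + (p/100)(255 − 9), so p ≈ 100×(53 − 9)/(255 − 9) = 4400/246 = 17.89.
p = 18 reproduces all three channels after rounding.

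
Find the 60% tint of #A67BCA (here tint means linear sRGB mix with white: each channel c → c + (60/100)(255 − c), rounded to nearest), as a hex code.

#DBCAEA

#A67BCA is rgb(166, 123, 202).
Per channel, c → c + 0.6(255 − c):
  R: 166 + 0.6×(255−166) = 166 + 53.4 = 219.4 → 219
  G: 123 + 0.6×(255−123) = 123 + 79.2 = 202.2 → 202
  B: 202 + 31.8 = 233.8 → 234
rgb(219, 202, 234) = #DBCAEA.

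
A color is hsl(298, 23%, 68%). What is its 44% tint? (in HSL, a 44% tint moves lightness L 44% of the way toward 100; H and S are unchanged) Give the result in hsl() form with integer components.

hsl(298, 23%, 82%)

L moves 44% from 68 toward 100: 68 + 14.08 = 82.08 → 82.
H and S are unchanged.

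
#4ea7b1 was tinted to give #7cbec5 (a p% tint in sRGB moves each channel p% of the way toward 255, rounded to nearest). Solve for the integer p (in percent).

#4ea7b1 is rgb(78, 167, 177); #7cbec5 is rgb(124, 190, 197).
On the R channel (widest range): 124 ≈ 78 + (p/100)(255 − 78), so p ≈ 100×(124 − 78)/(255 − 78) = 4600/177 = 25.99.
p = 26 reproduces all three channels after rounding.

26%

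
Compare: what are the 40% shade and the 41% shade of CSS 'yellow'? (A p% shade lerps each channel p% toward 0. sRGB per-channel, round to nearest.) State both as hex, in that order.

#999900, #969600

CSS yellow is rgb(255, 255, 0).
40% shade:
  R: 255 − 102 = 153 → 153
  G: 255 + 0.4×(0−255) = 255 − 102 = 153 → 153
  B: 0 + 0.4×(0−0) = 0 + 0 = 0 → 0
  → #999900
41% shade:
  R: 255 + 0.41×(0−255) = 255 − 104.55 = 150.45 → 150
  G: 255 − 104.55 = 150.45 → 150
  B: 0 + 0.41×(0−0) = 0 + 0 = 0 → 0
  → #969600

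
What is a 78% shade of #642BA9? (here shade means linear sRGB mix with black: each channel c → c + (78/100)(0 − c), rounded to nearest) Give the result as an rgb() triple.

rgb(22, 9, 37)

#642BA9 is rgb(100, 43, 169).
A 78% shade moves each channel 78% toward 0:
  R: 100 − 78 = 22 → 22
  G: 43 + 0.78×(0−43) = 43 − 33.54 = 9.46 → 9
  B: 169 + 0.78×(0−169) = 169 − 131.82 = 37.18 → 37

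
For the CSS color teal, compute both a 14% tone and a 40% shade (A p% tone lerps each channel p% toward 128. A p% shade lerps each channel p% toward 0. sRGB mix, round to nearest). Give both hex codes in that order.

#128080, #004d4d

CSS teal is rgb(0, 128, 128).
14% tone:
  R: 0 + 0.14×(128−0) = 0 + 17.92 = 17.92 → 18
  G: 128 + 0 = 128 → 128
  B: 128 + 0 = 128 → 128
  → #128080
40% shade:
  R: 0 + 0.4×(0−0) = 0 + 0 = 0 → 0
  G: 128 − 51.2 = 76.8 → 77
  B: 128 + 0.4×(0−128) = 128 − 51.2 = 76.8 → 77
  → #004d4d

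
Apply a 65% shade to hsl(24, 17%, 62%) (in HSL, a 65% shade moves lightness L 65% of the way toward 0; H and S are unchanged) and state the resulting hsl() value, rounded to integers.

L moves 65% from 62 toward 0: 62 − 40.3 = 21.7 → 22.
H and S are unchanged.

hsl(24, 17%, 22%)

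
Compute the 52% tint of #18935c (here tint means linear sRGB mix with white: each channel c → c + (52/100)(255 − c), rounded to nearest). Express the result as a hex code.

#90cbb1

#18935c is rgb(24, 147, 92).
A 52% tint moves each channel 52% toward 255:
  R: 24 + 120.12 = 144.12 → 144
  G: 147 + 56.16 = 203.16 → 203
  B: 92 + 0.52×(255−92) = 92 + 84.76 = 176.76 → 177
rgb(144, 203, 177) = #90cbb1.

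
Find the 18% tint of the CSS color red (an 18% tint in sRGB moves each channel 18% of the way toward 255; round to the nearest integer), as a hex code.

CSS red is rgb(255, 0, 0).
An 18% tint moves each channel 18% toward 255:
  R: 255 + 0 = 255 → 255
  G: 0 + 45.9 = 45.9 → 46
  B: 0 + 0.18×(255−0) = 0 + 45.9 = 45.9 → 46
rgb(255, 46, 46) = #ff2e2e.

#ff2e2e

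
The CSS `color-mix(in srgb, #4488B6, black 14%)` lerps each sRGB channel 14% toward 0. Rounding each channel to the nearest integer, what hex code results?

#3A759D

#4488B6 is rgb(68, 136, 182).
Lerp each channel 14% toward 0:
  R: 68 + 0.14×(0−68) = 68 − 9.52 = 58.48 → 58
  G: 136 − 19.04 = 116.96 → 117
  B: 182 − 25.48 = 156.52 → 157
rgb(58, 117, 157) = #3A759D.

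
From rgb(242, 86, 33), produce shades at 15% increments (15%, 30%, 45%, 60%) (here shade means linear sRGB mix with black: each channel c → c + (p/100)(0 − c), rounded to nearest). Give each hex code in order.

15%: (242 − 36.3 = 205.7→206, 86 − 12.9 = 73.1→73, 33 − 4.95 = 28.05→28) → #ce491c
30%: (242 − 72.6 = 169.4→169, 86 − 25.8 = 60.2→60, 33 − 9.9 = 23.1→23) → #a93c17
45%: (242 − 108.9 = 133.1→133, 86 − 38.7 = 47.3→47, 33 − 14.85 = 18.15→18) → #852f12
60%: (242 − 145.2 = 96.8→97, 86 − 51.6 = 34.4→34, 33 − 19.8 = 13.2→13) → #61220d

#ce491c, #a93c17, #852f12, #61220d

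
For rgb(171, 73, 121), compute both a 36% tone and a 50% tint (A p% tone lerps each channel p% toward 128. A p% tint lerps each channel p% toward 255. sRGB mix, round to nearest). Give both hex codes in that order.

#9C5D7C, #D5A4BC

36% tone:
  R: 171 + 0.36×(128−171) = 171 − 15.48 = 155.52 → 156
  G: 73 + 19.8 = 92.8 → 93
  B: 121 + 0.36×(128−121) = 121 + 2.52 = 123.52 → 124
  → #9C5D7C
50% tint:
  R: 171 + 0.5×(255−171) = 171 + 42 = 213 → 213
  G: 73 + 91 = 164 → 164
  B: 121 + 0.5×(255−121) = 121 + 67 = 188 → 188
  → #D5A4BC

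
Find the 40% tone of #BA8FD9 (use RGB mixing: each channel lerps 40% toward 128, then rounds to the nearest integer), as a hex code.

#A389B5

#BA8FD9 is rgb(186, 143, 217).
Per channel, c → c + 0.4(128 − c):
  R: 186 + 0.4×(128−186) = 186 − 23.2 = 162.8 → 163
  G: 143 + 0.4×(128−143) = 143 − 6 = 137 → 137
  B: 217 + 0.4×(128−217) = 217 − 35.6 = 181.4 → 181
rgb(163, 137, 181) = #A389B5.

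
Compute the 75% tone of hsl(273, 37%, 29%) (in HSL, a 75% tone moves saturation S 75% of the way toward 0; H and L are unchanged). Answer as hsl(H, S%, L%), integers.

hsl(273, 9%, 29%)

S moves 75% from 37 toward 0: 37 − 27.75 = 9.25 → 9.
H and L are unchanged.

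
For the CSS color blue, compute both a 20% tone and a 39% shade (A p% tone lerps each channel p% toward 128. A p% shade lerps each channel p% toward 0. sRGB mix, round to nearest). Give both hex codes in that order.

#1a1ae6, #00009c

CSS blue is rgb(0, 0, 255).
20% tone:
  R: 0 + 0.2×(128−0) = 0 + 25.6 = 25.6 → 26
  G: 0 + 0.2×(128−0) = 0 + 25.6 = 25.6 → 26
  B: 255 + 0.2×(128−255) = 255 − 25.4 = 229.6 → 230
  → #1a1ae6
39% shade:
  R: 0 + 0.39×(0−0) = 0 + 0 = 0 → 0
  G: 0 + 0 = 0 → 0
  B: 255 − 99.45 = 155.55 → 156
  → #00009c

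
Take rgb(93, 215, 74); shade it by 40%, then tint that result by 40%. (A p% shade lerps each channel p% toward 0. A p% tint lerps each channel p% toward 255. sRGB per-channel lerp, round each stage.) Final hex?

Per channel, c → c + 0.4(0 − c):
  R: 93 + 0.4×(0−93) = 93 − 37.2 = 55.8 → 56
  G: 215 − 86 = 129 → 129
  B: 74 − 29.6 = 44.4 → 44
After the shade: rgb(56, 129, 44) = #38812C.
A 40% tint moves each channel 40% toward 255:
  R: 56 + 0.4×(255−56) = 56 + 79.6 = 135.6 → 136
  G: 129 + 0.4×(255−129) = 129 + 50.4 = 179.4 → 179
  B: 44 + 0.4×(255−44) = 44 + 84.4 = 128.4 → 128
rgb(136, 179, 128) = #88B380.

#88B380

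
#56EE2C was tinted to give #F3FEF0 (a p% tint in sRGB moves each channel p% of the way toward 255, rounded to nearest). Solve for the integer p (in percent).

93%

#56EE2C is rgb(86, 238, 44); #F3FEF0 is rgb(243, 254, 240).
On the B channel (widest range): 240 ≈ 44 + (p/100)(255 − 44), so p ≈ 100×(240 − 44)/(255 − 44) = 19600/211 = 92.89.
p = 93 reproduces all three channels after rounding.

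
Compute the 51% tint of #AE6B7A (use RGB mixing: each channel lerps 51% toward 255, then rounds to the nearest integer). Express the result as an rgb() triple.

rgb(215, 182, 190)

#AE6B7A is rgb(174, 107, 122).
A 51% tint moves each channel 51% toward 255:
  R: 174 + 41.31 = 215.31 → 215
  G: 107 + 75.48 = 182.48 → 182
  B: 122 + 0.51×(255−122) = 122 + 67.83 = 189.83 → 190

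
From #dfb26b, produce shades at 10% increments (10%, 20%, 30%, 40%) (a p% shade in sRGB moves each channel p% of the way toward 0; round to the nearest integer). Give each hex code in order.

#c9a060, #b28e56, #9c7d4b, #866b40

#dfb26b is rgb(223, 178, 107).
10%: (223 − 22.3 = 200.7→201, 178 − 17.8 = 160.2→160, 107 − 10.7 = 96.3→96) → #c9a060
20%: (223 − 44.6 = 178.4→178, 178 − 35.6 = 142.4→142, 107 − 21.4 = 85.6→86) → #b28e56
30%: (223 − 66.9 = 156.1→156, 178 − 53.4 = 124.6→125, 107 − 32.1 = 74.9→75) → #9c7d4b
40%: (223 − 89.2 = 133.8→134, 178 − 71.2 = 106.8→107, 107 − 42.8 = 64.2→64) → #866b40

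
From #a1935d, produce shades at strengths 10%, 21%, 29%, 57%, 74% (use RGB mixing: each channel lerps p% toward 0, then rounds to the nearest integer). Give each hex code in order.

#a1935d is rgb(161, 147, 93).
10%: (161 − 16.1 = 144.9→145, 147 − 14.7 = 132.3→132, 93 − 9.3 = 83.7→84) → #918454
21%: (161 − 33.81 = 127.19→127, 147 − 30.87 = 116.13→116, 93 − 19.53 = 73.47→73) → #7f7449
29%: (161 − 46.69 = 114.31→114, 147 − 42.63 = 104.37→104, 93 − 26.97 = 66.03→66) → #726842
57%: (161 − 91.77 = 69.23→69, 147 − 83.79 = 63.21→63, 93 − 53.01 = 39.99→40) → #453f28
74%: (161 − 119.14 = 41.86→42, 147 − 108.78 = 38.22→38, 93 − 68.82 = 24.18→24) → #2a2618

#918454, #7f7449, #726842, #453f28, #2a2618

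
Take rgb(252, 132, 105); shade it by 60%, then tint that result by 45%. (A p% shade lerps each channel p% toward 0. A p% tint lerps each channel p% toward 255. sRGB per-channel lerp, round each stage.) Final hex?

#AA908A

A 60% shade moves each channel 60% toward 0:
  R: 252 − 151.2 = 100.8 → 101
  G: 132 − 79.2 = 52.8 → 53
  B: 105 + 0.6×(0−105) = 105 − 63 = 42 → 42
After the shade: rgb(101, 53, 42) = #65352A.
A 45% tint moves each channel 45% toward 255:
  R: 101 + 0.45×(255−101) = 101 + 69.3 = 170.3 → 170
  G: 53 + 0.45×(255−53) = 53 + 90.9 = 143.9 → 144
  B: 42 + 0.45×(255−42) = 42 + 95.85 = 137.85 → 138
rgb(170, 144, 138) = #AA908A.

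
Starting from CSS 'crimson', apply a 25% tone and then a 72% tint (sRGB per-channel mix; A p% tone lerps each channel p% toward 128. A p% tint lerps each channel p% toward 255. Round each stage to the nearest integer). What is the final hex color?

#efc5cd

CSS crimson is rgb(220, 20, 60).
Per channel, c → c + 0.25(128 − c):
  R: 220 − 23 = 197 → 197
  G: 20 + 0.25×(128−20) = 20 + 27 = 47 → 47
  B: 60 + 0.25×(128−60) = 60 + 17 = 77 → 77
After the tone: rgb(197, 47, 77) = #c52f4d.
A 72% tint moves each channel 72% toward 255:
  R: 197 + 41.76 = 238.76 → 239
  G: 47 + 149.76 = 196.76 → 197
  B: 77 + 0.72×(255−77) = 77 + 128.16 = 205.16 → 205
rgb(239, 197, 205) = #efc5cd.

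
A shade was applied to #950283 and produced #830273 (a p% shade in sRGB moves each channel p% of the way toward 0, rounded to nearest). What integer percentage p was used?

12%

#950283 is rgb(149, 2, 131); #830273 is rgb(131, 2, 115).
On the R channel (widest range): 131 ≈ 149 + (p/100)(0 − 149), so p ≈ 100×(131 − 149)/(0 − 149) = -1800/-149 = 12.08.
p = 12 reproduces all three channels after rounding.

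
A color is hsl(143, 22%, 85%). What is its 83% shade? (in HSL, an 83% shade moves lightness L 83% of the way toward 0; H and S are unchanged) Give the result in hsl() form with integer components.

L moves 83% from 85 toward 0: 85 − 70.55 = 14.45 → 14.
H and S are unchanged.

hsl(143, 22%, 14%)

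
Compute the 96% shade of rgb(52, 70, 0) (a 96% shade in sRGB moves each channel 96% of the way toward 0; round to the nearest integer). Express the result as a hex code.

A 96% shade moves each channel 96% toward 0:
  R: 52 + 0.96×(0−52) = 52 − 49.92 = 2.08 → 2
  G: 70 − 67.2 = 2.8 → 3
  B: 0 + 0 = 0 → 0
rgb(2, 3, 0) = #020300.

#020300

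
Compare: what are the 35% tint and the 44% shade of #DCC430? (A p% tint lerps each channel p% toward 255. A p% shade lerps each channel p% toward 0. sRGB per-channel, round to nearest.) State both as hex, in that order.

#E8D978, #7B6E1B

#DCC430 is rgb(220, 196, 48).
35% tint:
  R: 220 + 12.25 = 232.25 → 232
  G: 196 + 0.35×(255−196) = 196 + 20.65 = 216.65 → 217
  B: 48 + 0.35×(255−48) = 48 + 72.45 = 120.45 → 120
  → #E8D978
44% shade:
  R: 220 − 96.8 = 123.2 → 123
  G: 196 − 86.24 = 109.76 → 110
  B: 48 + 0.44×(0−48) = 48 − 21.12 = 26.88 → 27
  → #7B6E1B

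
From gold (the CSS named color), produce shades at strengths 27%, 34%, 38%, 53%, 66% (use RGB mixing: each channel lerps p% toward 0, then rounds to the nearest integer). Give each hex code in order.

#BA9D00, #A88E00, #9E8500, #786500, #574900

CSS gold is rgb(255, 215, 0).
27%: (255 − 68.85 = 186.15→186, 215 − 58.05 = 156.95→157, 0→0) → #BA9D00
34%: (255 − 86.7 = 168.3→168, 215 − 73.1 = 141.9→142, 0→0) → #A88E00
38%: (255 − 96.9 = 158.1→158, 215 − 81.7 = 133.3→133, 0→0) → #9E8500
53%: (255 − 135.15 = 119.85→120, 215 − 113.95 = 101.05→101, 0→0) → #786500
66%: (255 − 168.3 = 86.7→87, 215 − 141.9 = 73.1→73, 0→0) → #574900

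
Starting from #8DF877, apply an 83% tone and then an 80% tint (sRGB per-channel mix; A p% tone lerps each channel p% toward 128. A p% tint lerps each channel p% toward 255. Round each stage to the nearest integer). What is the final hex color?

#8DF877 is rgb(141, 248, 119).
Per channel, c → c + 0.83(128 − c):
  R: 141 − 10.79 = 130.21 → 130
  G: 248 − 99.6 = 148.4 → 148
  B: 119 + 0.83×(128−119) = 119 + 7.47 = 126.47 → 126
After the tone: rgb(130, 148, 126) = #82947E.
An 80% tint moves each channel 80% toward 255:
  R: 130 + 100 = 230 → 230
  G: 148 + 0.8×(255−148) = 148 + 85.6 = 233.6 → 234
  B: 126 + 103.2 = 229.2 → 229
rgb(230, 234, 229) = #E6EAE5.

#E6EAE5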